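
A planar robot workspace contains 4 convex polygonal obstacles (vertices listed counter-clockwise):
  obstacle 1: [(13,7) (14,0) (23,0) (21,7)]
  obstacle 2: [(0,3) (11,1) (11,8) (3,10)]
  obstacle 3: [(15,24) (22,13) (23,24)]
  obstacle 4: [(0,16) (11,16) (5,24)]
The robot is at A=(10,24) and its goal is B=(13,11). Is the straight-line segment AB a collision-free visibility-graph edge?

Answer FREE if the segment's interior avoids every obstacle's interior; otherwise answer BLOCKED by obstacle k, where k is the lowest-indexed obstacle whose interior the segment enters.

Obstacle 1 [(13,7) (14,0) (23,0) (21,7)]:
  edge (13,7)–(14,0): clear
  edge (14,0)–(23,0): clear
  edge (23,0)–(21,7): clear
  edge (21,7)–(13,7): clear
  midpoint (23/2,35/2) outside
  → clear
Obstacle 2 [(0,3) (11,1) (11,8) (3,10)]:
  edge (0,3)–(11,1): clear
  edge (11,1)–(11,8): clear
  edge (11,8)–(3,10): clear
  edge (3,10)–(0,3): clear
  midpoint (23/2,35/2) outside
  → clear
Obstacle 3 [(15,24) (22,13) (23,24)]:
  edge (15,24)–(22,13): clear
  edge (22,13)–(23,24): clear
  edge (23,24)–(15,24): clear
  midpoint (23/2,35/2) outside
  → clear
Obstacle 4 [(0,16) (11,16) (5,24)]:
  edge (0,16)–(11,16): clear
  edge (11,16)–(5,24): clear
  edge (5,24)–(0,16): clear
  midpoint (23/2,35/2) outside
  → clear

FREE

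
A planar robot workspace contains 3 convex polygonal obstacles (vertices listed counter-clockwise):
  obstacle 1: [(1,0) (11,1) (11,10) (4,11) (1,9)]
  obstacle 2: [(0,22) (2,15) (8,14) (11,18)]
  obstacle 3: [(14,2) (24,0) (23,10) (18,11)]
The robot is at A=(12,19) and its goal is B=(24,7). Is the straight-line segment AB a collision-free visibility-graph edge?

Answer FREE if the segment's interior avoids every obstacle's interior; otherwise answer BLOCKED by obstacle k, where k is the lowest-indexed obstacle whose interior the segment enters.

BLOCKED by obstacle 3

Obstacle 1 [(1,0) (11,1) (11,10) (4,11) (1,9)]:
  edge (1,0)–(11,1): clear
  edge (11,1)–(11,10): clear
  edge (11,10)–(4,11): clear
  edge (4,11)–(1,9): clear
  edge (1,9)–(1,0): clear
  midpoint (18,13) outside
  → clear
Obstacle 2 [(0,22) (2,15) (8,14) (11,18)]:
  edge (0,22)–(2,15): clear
  edge (2,15)–(8,14): clear
  edge (8,14)–(11,18): clear
  edge (11,18)–(0,22): clear
  midpoint (18,13) outside
  → clear
Obstacle 3 [(14,2) (24,0) (23,10) (18,11)]:
  edge (14,2)–(24,0): clear
  edge (24,0)–(23,10): crosses AB
  edge (23,10)–(18,11): crosses AB
  edge (18,11)–(14,2): clear
  → BLOCKED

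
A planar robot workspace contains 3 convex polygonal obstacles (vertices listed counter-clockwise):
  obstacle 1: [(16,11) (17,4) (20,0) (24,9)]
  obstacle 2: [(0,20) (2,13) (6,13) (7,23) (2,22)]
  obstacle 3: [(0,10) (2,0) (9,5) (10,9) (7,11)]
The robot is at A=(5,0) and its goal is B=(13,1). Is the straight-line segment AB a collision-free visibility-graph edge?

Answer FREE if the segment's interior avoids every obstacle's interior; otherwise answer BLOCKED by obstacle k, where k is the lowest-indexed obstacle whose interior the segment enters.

Obstacle 1 [(16,11) (17,4) (20,0) (24,9)]:
  edge (16,11)–(17,4): clear
  edge (17,4)–(20,0): clear
  edge (20,0)–(24,9): clear
  edge (24,9)–(16,11): clear
  midpoint (9,1/2) outside
  → clear
Obstacle 2 [(0,20) (2,13) (6,13) (7,23) (2,22)]:
  edge (0,20)–(2,13): clear
  edge (2,13)–(6,13): clear
  edge (6,13)–(7,23): clear
  edge (7,23)–(2,22): clear
  edge (2,22)–(0,20): clear
  midpoint (9,1/2) outside
  → clear
Obstacle 3 [(0,10) (2,0) (9,5) (10,9) (7,11)]:
  edge (0,10)–(2,0): clear
  edge (2,0)–(9,5): clear
  edge (9,5)–(10,9): clear
  edge (10,9)–(7,11): clear
  edge (7,11)–(0,10): clear
  midpoint (9,1/2) outside
  → clear

FREE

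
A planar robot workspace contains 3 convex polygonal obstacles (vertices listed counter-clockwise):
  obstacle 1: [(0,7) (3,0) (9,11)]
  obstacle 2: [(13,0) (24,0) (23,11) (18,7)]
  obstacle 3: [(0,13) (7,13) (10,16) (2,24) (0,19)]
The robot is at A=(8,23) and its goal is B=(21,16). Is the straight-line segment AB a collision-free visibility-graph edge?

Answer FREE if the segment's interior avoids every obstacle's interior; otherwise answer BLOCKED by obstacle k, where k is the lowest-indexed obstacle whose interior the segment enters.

Obstacle 1 [(0,7) (3,0) (9,11)]:
  edge (0,7)–(3,0): clear
  edge (3,0)–(9,11): clear
  edge (9,11)–(0,7): clear
  midpoint (29/2,39/2) outside
  → clear
Obstacle 2 [(13,0) (24,0) (23,11) (18,7)]:
  edge (13,0)–(24,0): clear
  edge (24,0)–(23,11): clear
  edge (23,11)–(18,7): clear
  edge (18,7)–(13,0): clear
  midpoint (29/2,39/2) outside
  → clear
Obstacle 3 [(0,13) (7,13) (10,16) (2,24) (0,19)]:
  edge (0,13)–(7,13): clear
  edge (7,13)–(10,16): clear
  edge (10,16)–(2,24): clear
  edge (2,24)–(0,19): clear
  edge (0,19)–(0,13): clear
  midpoint (29/2,39/2) outside
  → clear

FREE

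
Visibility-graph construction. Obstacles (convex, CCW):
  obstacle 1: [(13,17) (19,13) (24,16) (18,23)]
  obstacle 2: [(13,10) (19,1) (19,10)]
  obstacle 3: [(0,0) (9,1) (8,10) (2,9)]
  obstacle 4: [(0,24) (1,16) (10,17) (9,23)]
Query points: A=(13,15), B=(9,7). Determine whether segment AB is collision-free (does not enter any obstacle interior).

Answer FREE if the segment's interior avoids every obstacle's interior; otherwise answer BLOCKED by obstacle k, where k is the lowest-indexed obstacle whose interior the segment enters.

FREE

Obstacle 1 [(13,17) (19,13) (24,16) (18,23)]:
  edge (13,17)–(19,13): clear
  edge (19,13)–(24,16): clear
  edge (24,16)–(18,23): clear
  edge (18,23)–(13,17): clear
  midpoint (11,11) outside
  → clear
Obstacle 2 [(13,10) (19,1) (19,10)]:
  edge (13,10)–(19,1): clear
  edge (19,1)–(19,10): clear
  edge (19,10)–(13,10): clear
  midpoint (11,11) outside
  → clear
Obstacle 3 [(0,0) (9,1) (8,10) (2,9)]:
  edge (0,0)–(9,1): clear
  edge (9,1)–(8,10): clear
  edge (8,10)–(2,9): clear
  edge (2,9)–(0,0): clear
  midpoint (11,11) outside
  → clear
Obstacle 4 [(0,24) (1,16) (10,17) (9,23)]:
  edge (0,24)–(1,16): clear
  edge (1,16)–(10,17): clear
  edge (10,17)–(9,23): clear
  edge (9,23)–(0,24): clear
  midpoint (11,11) outside
  → clear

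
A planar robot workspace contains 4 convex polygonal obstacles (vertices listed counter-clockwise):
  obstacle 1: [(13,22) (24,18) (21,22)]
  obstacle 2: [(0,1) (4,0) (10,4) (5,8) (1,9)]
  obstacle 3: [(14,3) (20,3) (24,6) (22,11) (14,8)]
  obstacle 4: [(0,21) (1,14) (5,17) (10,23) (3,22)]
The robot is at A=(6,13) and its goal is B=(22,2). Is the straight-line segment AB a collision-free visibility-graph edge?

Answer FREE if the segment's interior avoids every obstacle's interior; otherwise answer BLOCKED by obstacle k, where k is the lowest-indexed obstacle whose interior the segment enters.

Obstacle 1 [(13,22) (24,18) (21,22)]:
  edge (13,22)–(24,18): clear
  edge (24,18)–(21,22): clear
  edge (21,22)–(13,22): clear
  midpoint (14,15/2) outside
  → clear
Obstacle 2 [(0,1) (4,0) (10,4) (5,8) (1,9)]:
  edge (0,1)–(4,0): clear
  edge (4,0)–(10,4): clear
  edge (10,4)–(5,8): clear
  edge (5,8)–(1,9): clear
  edge (1,9)–(0,1): clear
  midpoint (14,15/2) outside
  → clear
Obstacle 3 [(14,3) (20,3) (24,6) (22,11) (14,8)]:
  edge (14,3)–(20,3): clear
  edge (20,3)–(24,6): crosses AB
  edge (24,6)–(22,11): clear
  edge (22,11)–(14,8): clear
  edge (14,8)–(14,3): crosses AB
  → BLOCKED
Obstacle 4 [(0,21) (1,14) (5,17) (10,23) (3,22)]:
  edge (0,21)–(1,14): clear
  edge (1,14)–(5,17): clear
  edge (5,17)–(10,23): clear
  edge (10,23)–(3,22): clear
  edge (3,22)–(0,21): clear
  midpoint (14,15/2) outside
  → clear

BLOCKED by obstacle 3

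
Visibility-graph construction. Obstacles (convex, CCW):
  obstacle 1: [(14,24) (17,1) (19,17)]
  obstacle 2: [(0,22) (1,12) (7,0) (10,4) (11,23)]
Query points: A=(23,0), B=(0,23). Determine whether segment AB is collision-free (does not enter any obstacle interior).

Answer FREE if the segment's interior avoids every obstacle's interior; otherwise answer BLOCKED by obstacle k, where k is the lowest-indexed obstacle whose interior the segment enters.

BLOCKED by obstacle 1

Obstacle 1 [(14,24) (17,1) (19,17)]:
  edge (14,24)–(17,1): crosses AB
  edge (17,1)–(19,17): crosses AB
  edge (19,17)–(14,24): clear
  → BLOCKED
Obstacle 2 [(0,22) (1,12) (7,0) (10,4) (11,23)]:
  edge (0,22)–(1,12): clear
  edge (1,12)–(7,0): clear
  edge (7,0)–(10,4): clear
  edge (10,4)–(11,23): crosses AB
  edge (11,23)–(0,22): crosses AB
  → BLOCKED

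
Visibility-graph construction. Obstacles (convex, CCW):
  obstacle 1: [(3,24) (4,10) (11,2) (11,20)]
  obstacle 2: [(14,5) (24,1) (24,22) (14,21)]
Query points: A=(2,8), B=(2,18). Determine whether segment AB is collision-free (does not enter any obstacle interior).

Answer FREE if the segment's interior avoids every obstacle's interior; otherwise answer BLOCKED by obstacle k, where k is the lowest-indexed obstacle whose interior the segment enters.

Obstacle 1 [(3,24) (4,10) (11,2) (11,20)]:
  edge (3,24)–(4,10): clear
  edge (4,10)–(11,2): clear
  edge (11,2)–(11,20): clear
  edge (11,20)–(3,24): clear
  midpoint (2,13) outside
  → clear
Obstacle 2 [(14,5) (24,1) (24,22) (14,21)]:
  edge (14,5)–(24,1): clear
  edge (24,1)–(24,22): clear
  edge (24,22)–(14,21): clear
  edge (14,21)–(14,5): clear
  midpoint (2,13) outside
  → clear

FREE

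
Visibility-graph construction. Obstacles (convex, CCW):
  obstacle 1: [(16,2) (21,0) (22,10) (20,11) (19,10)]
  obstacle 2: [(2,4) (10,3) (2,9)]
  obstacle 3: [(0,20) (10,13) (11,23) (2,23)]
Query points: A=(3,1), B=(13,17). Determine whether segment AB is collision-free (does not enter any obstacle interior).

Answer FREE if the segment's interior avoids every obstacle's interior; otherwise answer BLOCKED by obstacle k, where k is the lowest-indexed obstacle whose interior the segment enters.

Obstacle 1 [(16,2) (21,0) (22,10) (20,11) (19,10)]:
  edge (16,2)–(21,0): clear
  edge (21,0)–(22,10): clear
  edge (22,10)–(20,11): clear
  edge (20,11)–(19,10): clear
  edge (19,10)–(16,2): clear
  midpoint (8,9) outside
  → clear
Obstacle 2 [(2,4) (10,3) (2,9)]:
  edge (2,4)–(10,3): crosses AB
  edge (10,3)–(2,9): crosses AB
  edge (2,9)–(2,4): clear
  → BLOCKED
Obstacle 3 [(0,20) (10,13) (11,23) (2,23)]:
  edge (0,20)–(10,13): clear
  edge (10,13)–(11,23): clear
  edge (11,23)–(2,23): clear
  edge (2,23)–(0,20): clear
  midpoint (8,9) outside
  → clear

BLOCKED by obstacle 2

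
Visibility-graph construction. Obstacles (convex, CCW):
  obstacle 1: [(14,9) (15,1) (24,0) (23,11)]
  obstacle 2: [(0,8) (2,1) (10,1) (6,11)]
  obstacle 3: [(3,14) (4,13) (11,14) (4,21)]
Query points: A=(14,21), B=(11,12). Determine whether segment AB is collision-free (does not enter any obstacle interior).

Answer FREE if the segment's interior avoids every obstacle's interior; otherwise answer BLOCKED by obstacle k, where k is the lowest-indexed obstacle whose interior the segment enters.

Obstacle 1 [(14,9) (15,1) (24,0) (23,11)]:
  edge (14,9)–(15,1): clear
  edge (15,1)–(24,0): clear
  edge (24,0)–(23,11): clear
  edge (23,11)–(14,9): clear
  midpoint (25/2,33/2) outside
  → clear
Obstacle 2 [(0,8) (2,1) (10,1) (6,11)]:
  edge (0,8)–(2,1): clear
  edge (2,1)–(10,1): clear
  edge (10,1)–(6,11): clear
  edge (6,11)–(0,8): clear
  midpoint (25/2,33/2) outside
  → clear
Obstacle 3 [(3,14) (4,13) (11,14) (4,21)]:
  edge (3,14)–(4,13): clear
  edge (4,13)–(11,14): clear
  edge (11,14)–(4,21): clear
  edge (4,21)–(3,14): clear
  midpoint (25/2,33/2) outside
  → clear

FREE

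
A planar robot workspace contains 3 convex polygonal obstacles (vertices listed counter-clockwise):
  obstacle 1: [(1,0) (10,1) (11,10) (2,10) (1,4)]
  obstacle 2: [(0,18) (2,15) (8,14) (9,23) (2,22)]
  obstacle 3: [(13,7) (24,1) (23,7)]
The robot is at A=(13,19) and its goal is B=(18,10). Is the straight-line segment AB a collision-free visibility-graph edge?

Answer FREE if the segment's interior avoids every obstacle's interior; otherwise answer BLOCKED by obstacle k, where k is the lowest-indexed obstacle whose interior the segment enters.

FREE

Obstacle 1 [(1,0) (10,1) (11,10) (2,10) (1,4)]:
  edge (1,0)–(10,1): clear
  edge (10,1)–(11,10): clear
  edge (11,10)–(2,10): clear
  edge (2,10)–(1,4): clear
  edge (1,4)–(1,0): clear
  midpoint (31/2,29/2) outside
  → clear
Obstacle 2 [(0,18) (2,15) (8,14) (9,23) (2,22)]:
  edge (0,18)–(2,15): clear
  edge (2,15)–(8,14): clear
  edge (8,14)–(9,23): clear
  edge (9,23)–(2,22): clear
  edge (2,22)–(0,18): clear
  midpoint (31/2,29/2) outside
  → clear
Obstacle 3 [(13,7) (24,1) (23,7)]:
  edge (13,7)–(24,1): clear
  edge (24,1)–(23,7): clear
  edge (23,7)–(13,7): clear
  midpoint (31/2,29/2) outside
  → clear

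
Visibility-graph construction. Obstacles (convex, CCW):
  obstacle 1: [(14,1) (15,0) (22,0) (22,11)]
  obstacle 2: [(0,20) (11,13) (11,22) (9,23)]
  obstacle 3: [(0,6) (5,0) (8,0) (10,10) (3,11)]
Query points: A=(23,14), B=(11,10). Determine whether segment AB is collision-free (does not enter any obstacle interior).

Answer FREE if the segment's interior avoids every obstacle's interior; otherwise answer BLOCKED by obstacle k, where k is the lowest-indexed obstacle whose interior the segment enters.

Obstacle 1 [(14,1) (15,0) (22,0) (22,11)]:
  edge (14,1)–(15,0): clear
  edge (15,0)–(22,0): clear
  edge (22,0)–(22,11): clear
  edge (22,11)–(14,1): clear
  midpoint (17,12) outside
  → clear
Obstacle 2 [(0,20) (11,13) (11,22) (9,23)]:
  edge (0,20)–(11,13): clear
  edge (11,13)–(11,22): clear
  edge (11,22)–(9,23): clear
  edge (9,23)–(0,20): clear
  midpoint (17,12) outside
  → clear
Obstacle 3 [(0,6) (5,0) (8,0) (10,10) (3,11)]:
  edge (0,6)–(5,0): clear
  edge (5,0)–(8,0): clear
  edge (8,0)–(10,10): clear
  edge (10,10)–(3,11): clear
  edge (3,11)–(0,6): clear
  midpoint (17,12) outside
  → clear

FREE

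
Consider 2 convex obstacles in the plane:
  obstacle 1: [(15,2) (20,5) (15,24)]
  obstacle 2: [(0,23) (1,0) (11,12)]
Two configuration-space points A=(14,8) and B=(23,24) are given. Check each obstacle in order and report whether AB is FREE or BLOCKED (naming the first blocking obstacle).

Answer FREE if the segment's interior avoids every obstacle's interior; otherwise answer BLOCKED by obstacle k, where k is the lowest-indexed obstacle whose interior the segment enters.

BLOCKED by obstacle 1

Obstacle 1 [(15,2) (20,5) (15,24)]:
  edge (15,2)–(20,5): clear
  edge (20,5)–(15,24): crosses AB
  edge (15,24)–(15,2): crosses AB
  → BLOCKED
Obstacle 2 [(0,23) (1,0) (11,12)]:
  edge (0,23)–(1,0): clear
  edge (1,0)–(11,12): clear
  edge (11,12)–(0,23): clear
  midpoint (37/2,16) outside
  → clear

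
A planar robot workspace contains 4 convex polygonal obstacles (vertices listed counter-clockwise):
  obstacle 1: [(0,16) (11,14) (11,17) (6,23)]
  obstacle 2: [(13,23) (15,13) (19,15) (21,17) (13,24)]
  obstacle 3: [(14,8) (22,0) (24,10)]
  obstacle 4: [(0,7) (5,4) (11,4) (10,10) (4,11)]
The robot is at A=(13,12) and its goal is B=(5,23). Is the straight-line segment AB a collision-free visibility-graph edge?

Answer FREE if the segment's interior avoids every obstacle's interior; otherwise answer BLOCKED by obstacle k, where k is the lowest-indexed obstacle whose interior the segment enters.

BLOCKED by obstacle 1

Obstacle 1 [(0,16) (11,14) (11,17) (6,23)]:
  edge (0,16)–(11,14): clear
  edge (11,14)–(11,17): crosses AB
  edge (11,17)–(6,23): clear
  edge (6,23)–(0,16): crosses AB
  → BLOCKED
Obstacle 2 [(13,23) (15,13) (19,15) (21,17) (13,24)]:
  edge (13,23)–(15,13): clear
  edge (15,13)–(19,15): clear
  edge (19,15)–(21,17): clear
  edge (21,17)–(13,24): clear
  edge (13,24)–(13,23): clear
  midpoint (9,35/2) outside
  → clear
Obstacle 3 [(14,8) (22,0) (24,10)]:
  edge (14,8)–(22,0): clear
  edge (22,0)–(24,10): clear
  edge (24,10)–(14,8): clear
  midpoint (9,35/2) outside
  → clear
Obstacle 4 [(0,7) (5,4) (11,4) (10,10) (4,11)]:
  edge (0,7)–(5,4): clear
  edge (5,4)–(11,4): clear
  edge (11,4)–(10,10): clear
  edge (10,10)–(4,11): clear
  edge (4,11)–(0,7): clear
  midpoint (9,35/2) outside
  → clear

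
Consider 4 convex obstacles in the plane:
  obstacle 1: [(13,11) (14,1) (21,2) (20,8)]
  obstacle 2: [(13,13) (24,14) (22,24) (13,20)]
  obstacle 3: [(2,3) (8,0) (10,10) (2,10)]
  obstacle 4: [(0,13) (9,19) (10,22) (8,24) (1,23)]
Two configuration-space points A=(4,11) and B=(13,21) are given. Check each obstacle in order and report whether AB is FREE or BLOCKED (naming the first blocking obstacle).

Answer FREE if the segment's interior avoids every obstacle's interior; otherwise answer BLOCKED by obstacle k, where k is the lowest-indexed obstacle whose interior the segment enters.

FREE

Obstacle 1 [(13,11) (14,1) (21,2) (20,8)]:
  edge (13,11)–(14,1): clear
  edge (14,1)–(21,2): clear
  edge (21,2)–(20,8): clear
  edge (20,8)–(13,11): clear
  midpoint (17/2,16) outside
  → clear
Obstacle 2 [(13,13) (24,14) (22,24) (13,20)]:
  edge (13,13)–(24,14): clear
  edge (24,14)–(22,24): clear
  edge (22,24)–(13,20): clear
  edge (13,20)–(13,13): clear
  midpoint (17/2,16) outside
  → clear
Obstacle 3 [(2,3) (8,0) (10,10) (2,10)]:
  edge (2,3)–(8,0): clear
  edge (8,0)–(10,10): clear
  edge (10,10)–(2,10): clear
  edge (2,10)–(2,3): clear
  midpoint (17/2,16) outside
  → clear
Obstacle 4 [(0,13) (9,19) (10,22) (8,24) (1,23)]:
  edge (0,13)–(9,19): clear
  edge (9,19)–(10,22): clear
  edge (10,22)–(8,24): clear
  edge (8,24)–(1,23): clear
  edge (1,23)–(0,13): clear
  midpoint (17/2,16) outside
  → clear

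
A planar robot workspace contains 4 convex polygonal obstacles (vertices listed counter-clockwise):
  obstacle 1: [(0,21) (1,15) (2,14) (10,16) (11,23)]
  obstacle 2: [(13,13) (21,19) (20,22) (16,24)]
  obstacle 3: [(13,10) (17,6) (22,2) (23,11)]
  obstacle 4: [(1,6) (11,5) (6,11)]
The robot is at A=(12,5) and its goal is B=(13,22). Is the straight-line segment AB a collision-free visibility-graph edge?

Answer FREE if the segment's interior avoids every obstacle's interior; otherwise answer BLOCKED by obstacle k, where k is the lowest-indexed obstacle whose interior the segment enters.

Obstacle 1 [(0,21) (1,15) (2,14) (10,16) (11,23)]:
  edge (0,21)–(1,15): clear
  edge (1,15)–(2,14): clear
  edge (2,14)–(10,16): clear
  edge (10,16)–(11,23): clear
  edge (11,23)–(0,21): clear
  midpoint (25/2,27/2) outside
  → clear
Obstacle 2 [(13,13) (21,19) (20,22) (16,24)]:
  edge (13,13)–(21,19): clear
  edge (21,19)–(20,22): clear
  edge (20,22)–(16,24): clear
  edge (16,24)–(13,13): clear
  midpoint (25/2,27/2) outside
  → clear
Obstacle 3 [(13,10) (17,6) (22,2) (23,11)]:
  edge (13,10)–(17,6): clear
  edge (17,6)–(22,2): clear
  edge (22,2)–(23,11): clear
  edge (23,11)–(13,10): clear
  midpoint (25/2,27/2) outside
  → clear
Obstacle 4 [(1,6) (11,5) (6,11)]:
  edge (1,6)–(11,5): clear
  edge (11,5)–(6,11): clear
  edge (6,11)–(1,6): clear
  midpoint (25/2,27/2) outside
  → clear

FREE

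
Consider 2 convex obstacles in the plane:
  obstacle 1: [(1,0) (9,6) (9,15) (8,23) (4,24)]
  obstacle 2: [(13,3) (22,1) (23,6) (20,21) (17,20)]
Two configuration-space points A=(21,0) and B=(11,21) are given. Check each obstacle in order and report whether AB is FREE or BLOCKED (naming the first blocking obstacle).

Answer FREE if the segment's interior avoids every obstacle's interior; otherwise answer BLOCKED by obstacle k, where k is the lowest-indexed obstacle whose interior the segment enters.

BLOCKED by obstacle 2

Obstacle 1 [(1,0) (9,6) (9,15) (8,23) (4,24)]:
  edge (1,0)–(9,6): clear
  edge (9,6)–(9,15): clear
  edge (9,15)–(8,23): clear
  edge (8,23)–(4,24): clear
  edge (4,24)–(1,0): clear
  midpoint (16,21/2) outside
  → clear
Obstacle 2 [(13,3) (22,1) (23,6) (20,21) (17,20)]:
  edge (13,3)–(22,1): crosses AB
  edge (22,1)–(23,6): clear
  edge (23,6)–(20,21): clear
  edge (20,21)–(17,20): clear
  edge (17,20)–(13,3): crosses AB
  → BLOCKED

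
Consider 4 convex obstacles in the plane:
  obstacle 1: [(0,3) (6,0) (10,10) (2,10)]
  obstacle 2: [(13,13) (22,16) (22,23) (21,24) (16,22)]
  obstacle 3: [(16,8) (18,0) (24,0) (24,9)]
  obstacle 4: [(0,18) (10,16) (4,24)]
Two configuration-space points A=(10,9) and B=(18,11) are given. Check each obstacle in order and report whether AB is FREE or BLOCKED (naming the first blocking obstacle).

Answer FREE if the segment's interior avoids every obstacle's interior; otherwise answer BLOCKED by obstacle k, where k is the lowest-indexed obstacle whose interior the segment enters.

Obstacle 1 [(0,3) (6,0) (10,10) (2,10)]:
  edge (0,3)–(6,0): clear
  edge (6,0)–(10,10): clear
  edge (10,10)–(2,10): clear
  edge (2,10)–(0,3): clear
  midpoint (14,10) outside
  → clear
Obstacle 2 [(13,13) (22,16) (22,23) (21,24) (16,22)]:
  edge (13,13)–(22,16): clear
  edge (22,16)–(22,23): clear
  edge (22,23)–(21,24): clear
  edge (21,24)–(16,22): clear
  edge (16,22)–(13,13): clear
  midpoint (14,10) outside
  → clear
Obstacle 3 [(16,8) (18,0) (24,0) (24,9)]:
  edge (16,8)–(18,0): clear
  edge (18,0)–(24,0): clear
  edge (24,0)–(24,9): clear
  edge (24,9)–(16,8): clear
  midpoint (14,10) outside
  → clear
Obstacle 4 [(0,18) (10,16) (4,24)]:
  edge (0,18)–(10,16): clear
  edge (10,16)–(4,24): clear
  edge (4,24)–(0,18): clear
  midpoint (14,10) outside
  → clear

FREE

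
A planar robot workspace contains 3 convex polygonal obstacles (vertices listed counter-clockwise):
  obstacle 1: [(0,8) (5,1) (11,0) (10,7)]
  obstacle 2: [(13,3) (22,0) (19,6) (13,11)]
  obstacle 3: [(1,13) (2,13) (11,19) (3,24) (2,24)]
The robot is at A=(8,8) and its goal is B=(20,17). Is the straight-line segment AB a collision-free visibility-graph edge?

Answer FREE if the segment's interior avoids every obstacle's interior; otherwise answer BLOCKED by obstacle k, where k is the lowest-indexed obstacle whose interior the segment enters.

FREE

Obstacle 1 [(0,8) (5,1) (11,0) (10,7)]:
  edge (0,8)–(5,1): clear
  edge (5,1)–(11,0): clear
  edge (11,0)–(10,7): clear
  edge (10,7)–(0,8): clear
  midpoint (14,25/2) outside
  → clear
Obstacle 2 [(13,3) (22,0) (19,6) (13,11)]:
  edge (13,3)–(22,0): clear
  edge (22,0)–(19,6): clear
  edge (19,6)–(13,11): clear
  edge (13,11)–(13,3): clear
  midpoint (14,25/2) outside
  → clear
Obstacle 3 [(1,13) (2,13) (11,19) (3,24) (2,24)]:
  edge (1,13)–(2,13): clear
  edge (2,13)–(11,19): clear
  edge (11,19)–(3,24): clear
  edge (3,24)–(2,24): clear
  edge (2,24)–(1,13): clear
  midpoint (14,25/2) outside
  → clear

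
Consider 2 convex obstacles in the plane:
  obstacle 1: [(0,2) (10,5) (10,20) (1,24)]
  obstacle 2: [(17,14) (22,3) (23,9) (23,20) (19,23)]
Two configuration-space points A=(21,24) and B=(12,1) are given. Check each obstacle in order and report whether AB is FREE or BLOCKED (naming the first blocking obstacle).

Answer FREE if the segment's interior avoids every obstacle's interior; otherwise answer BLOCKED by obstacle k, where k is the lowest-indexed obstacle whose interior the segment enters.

Obstacle 1 [(0,2) (10,5) (10,20) (1,24)]:
  edge (0,2)–(10,5): clear
  edge (10,5)–(10,20): clear
  edge (10,20)–(1,24): clear
  edge (1,24)–(0,2): clear
  midpoint (33/2,25/2) outside
  → clear
Obstacle 2 [(17,14) (22,3) (23,9) (23,20) (19,23)]:
  edge (17,14)–(22,3): crosses AB
  edge (22,3)–(23,9): clear
  edge (23,9)–(23,20): clear
  edge (23,20)–(19,23): crosses AB
  edge (19,23)–(17,14): clear
  → BLOCKED

BLOCKED by obstacle 2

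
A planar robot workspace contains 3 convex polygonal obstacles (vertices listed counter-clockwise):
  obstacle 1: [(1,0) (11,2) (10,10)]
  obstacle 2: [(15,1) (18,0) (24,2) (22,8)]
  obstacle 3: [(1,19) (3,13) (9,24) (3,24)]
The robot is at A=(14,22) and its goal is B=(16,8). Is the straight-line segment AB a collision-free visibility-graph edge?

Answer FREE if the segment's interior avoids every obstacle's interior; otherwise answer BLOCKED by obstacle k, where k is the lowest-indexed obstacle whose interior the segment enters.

Obstacle 1 [(1,0) (11,2) (10,10)]:
  edge (1,0)–(11,2): clear
  edge (11,2)–(10,10): clear
  edge (10,10)–(1,0): clear
  midpoint (15,15) outside
  → clear
Obstacle 2 [(15,1) (18,0) (24,2) (22,8)]:
  edge (15,1)–(18,0): clear
  edge (18,0)–(24,2): clear
  edge (24,2)–(22,8): clear
  edge (22,8)–(15,1): clear
  midpoint (15,15) outside
  → clear
Obstacle 3 [(1,19) (3,13) (9,24) (3,24)]:
  edge (1,19)–(3,13): clear
  edge (3,13)–(9,24): clear
  edge (9,24)–(3,24): clear
  edge (3,24)–(1,19): clear
  midpoint (15,15) outside
  → clear

FREE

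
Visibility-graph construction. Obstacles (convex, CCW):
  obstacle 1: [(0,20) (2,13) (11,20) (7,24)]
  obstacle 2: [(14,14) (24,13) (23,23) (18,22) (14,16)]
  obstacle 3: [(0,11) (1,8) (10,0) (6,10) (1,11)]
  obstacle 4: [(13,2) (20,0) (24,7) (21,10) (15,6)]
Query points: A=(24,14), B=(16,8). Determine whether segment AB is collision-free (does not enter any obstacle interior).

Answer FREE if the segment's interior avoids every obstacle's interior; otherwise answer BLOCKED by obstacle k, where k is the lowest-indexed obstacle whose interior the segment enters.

BLOCKED by obstacle 2

Obstacle 1 [(0,20) (2,13) (11,20) (7,24)]:
  edge (0,20)–(2,13): clear
  edge (2,13)–(11,20): clear
  edge (11,20)–(7,24): clear
  edge (7,24)–(0,20): clear
  midpoint (20,11) outside
  → clear
Obstacle 2 [(14,14) (24,13) (23,23) (18,22) (14,16)]:
  edge (14,14)–(24,13): crosses AB
  edge (24,13)–(23,23): crosses AB
  edge (23,23)–(18,22): clear
  edge (18,22)–(14,16): clear
  edge (14,16)–(14,14): clear
  → BLOCKED
Obstacle 3 [(0,11) (1,8) (10,0) (6,10) (1,11)]:
  edge (0,11)–(1,8): clear
  edge (1,8)–(10,0): clear
  edge (10,0)–(6,10): clear
  edge (6,10)–(1,11): clear
  edge (1,11)–(0,11): clear
  midpoint (20,11) outside
  → clear
Obstacle 4 [(13,2) (20,0) (24,7) (21,10) (15,6)]:
  edge (13,2)–(20,0): clear
  edge (20,0)–(24,7): clear
  edge (24,7)–(21,10): clear
  edge (21,10)–(15,6): clear
  edge (15,6)–(13,2): clear
  midpoint (20,11) outside
  → clear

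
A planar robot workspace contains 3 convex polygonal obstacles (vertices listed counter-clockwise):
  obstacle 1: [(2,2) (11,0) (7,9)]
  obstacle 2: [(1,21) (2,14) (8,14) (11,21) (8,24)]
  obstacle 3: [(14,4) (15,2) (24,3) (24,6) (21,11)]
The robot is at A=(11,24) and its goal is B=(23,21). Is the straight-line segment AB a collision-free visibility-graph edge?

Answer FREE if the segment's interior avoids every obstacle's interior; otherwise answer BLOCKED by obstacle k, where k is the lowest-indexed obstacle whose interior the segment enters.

Obstacle 1 [(2,2) (11,0) (7,9)]:
  edge (2,2)–(11,0): clear
  edge (11,0)–(7,9): clear
  edge (7,9)–(2,2): clear
  midpoint (17,45/2) outside
  → clear
Obstacle 2 [(1,21) (2,14) (8,14) (11,21) (8,24)]:
  edge (1,21)–(2,14): clear
  edge (2,14)–(8,14): clear
  edge (8,14)–(11,21): clear
  edge (11,21)–(8,24): clear
  edge (8,24)–(1,21): clear
  midpoint (17,45/2) outside
  → clear
Obstacle 3 [(14,4) (15,2) (24,3) (24,6) (21,11)]:
  edge (14,4)–(15,2): clear
  edge (15,2)–(24,3): clear
  edge (24,3)–(24,6): clear
  edge (24,6)–(21,11): clear
  edge (21,11)–(14,4): clear
  midpoint (17,45/2) outside
  → clear

FREE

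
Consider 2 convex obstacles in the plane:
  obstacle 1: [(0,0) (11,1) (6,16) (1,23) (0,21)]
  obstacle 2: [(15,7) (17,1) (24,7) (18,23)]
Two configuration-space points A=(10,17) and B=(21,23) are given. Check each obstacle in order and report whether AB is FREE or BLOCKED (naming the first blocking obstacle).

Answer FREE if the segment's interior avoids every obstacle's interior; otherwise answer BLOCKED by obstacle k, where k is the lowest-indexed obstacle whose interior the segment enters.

BLOCKED by obstacle 2

Obstacle 1 [(0,0) (11,1) (6,16) (1,23) (0,21)]:
  edge (0,0)–(11,1): clear
  edge (11,1)–(6,16): clear
  edge (6,16)–(1,23): clear
  edge (1,23)–(0,21): clear
  edge (0,21)–(0,0): clear
  midpoint (31/2,20) outside
  → clear
Obstacle 2 [(15,7) (17,1) (24,7) (18,23)]:
  edge (15,7)–(17,1): clear
  edge (17,1)–(24,7): clear
  edge (24,7)–(18,23): crosses AB
  edge (18,23)–(15,7): crosses AB
  → BLOCKED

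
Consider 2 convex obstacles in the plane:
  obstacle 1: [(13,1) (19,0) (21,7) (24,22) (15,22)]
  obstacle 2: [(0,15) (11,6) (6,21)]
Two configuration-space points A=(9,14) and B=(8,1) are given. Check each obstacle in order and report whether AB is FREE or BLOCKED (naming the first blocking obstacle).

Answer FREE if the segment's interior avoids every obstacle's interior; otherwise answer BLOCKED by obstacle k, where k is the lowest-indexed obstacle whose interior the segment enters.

BLOCKED by obstacle 2

Obstacle 1 [(13,1) (19,0) (21,7) (24,22) (15,22)]:
  edge (13,1)–(19,0): clear
  edge (19,0)–(21,7): clear
  edge (21,7)–(24,22): clear
  edge (24,22)–(15,22): clear
  edge (15,22)–(13,1): clear
  midpoint (17/2,15/2) outside
  → clear
Obstacle 2 [(0,15) (11,6) (6,21)]:
  edge (0,15)–(11,6): crosses AB
  edge (11,6)–(6,21): crosses AB
  edge (6,21)–(0,15): clear
  → BLOCKED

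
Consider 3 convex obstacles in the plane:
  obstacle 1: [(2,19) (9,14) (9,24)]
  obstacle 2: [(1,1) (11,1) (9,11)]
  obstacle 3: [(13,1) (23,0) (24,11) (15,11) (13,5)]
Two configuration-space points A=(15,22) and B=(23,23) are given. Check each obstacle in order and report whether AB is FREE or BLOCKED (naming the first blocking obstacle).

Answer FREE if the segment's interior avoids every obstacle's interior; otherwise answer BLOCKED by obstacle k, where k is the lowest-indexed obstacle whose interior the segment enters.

Obstacle 1 [(2,19) (9,14) (9,24)]:
  edge (2,19)–(9,14): clear
  edge (9,14)–(9,24): clear
  edge (9,24)–(2,19): clear
  midpoint (19,45/2) outside
  → clear
Obstacle 2 [(1,1) (11,1) (9,11)]:
  edge (1,1)–(11,1): clear
  edge (11,1)–(9,11): clear
  edge (9,11)–(1,1): clear
  midpoint (19,45/2) outside
  → clear
Obstacle 3 [(13,1) (23,0) (24,11) (15,11) (13,5)]:
  edge (13,1)–(23,0): clear
  edge (23,0)–(24,11): clear
  edge (24,11)–(15,11): clear
  edge (15,11)–(13,5): clear
  edge (13,5)–(13,1): clear
  midpoint (19,45/2) outside
  → clear

FREE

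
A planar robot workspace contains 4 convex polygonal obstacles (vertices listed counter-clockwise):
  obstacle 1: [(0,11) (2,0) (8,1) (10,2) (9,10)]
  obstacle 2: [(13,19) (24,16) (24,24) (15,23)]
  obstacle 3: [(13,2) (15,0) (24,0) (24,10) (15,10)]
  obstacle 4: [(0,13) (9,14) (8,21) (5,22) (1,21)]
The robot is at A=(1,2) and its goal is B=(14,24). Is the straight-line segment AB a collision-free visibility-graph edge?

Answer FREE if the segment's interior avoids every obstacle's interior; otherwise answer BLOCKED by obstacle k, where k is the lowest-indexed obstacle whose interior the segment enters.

Obstacle 1 [(0,11) (2,0) (8,1) (10,2) (9,10)]:
  edge (0,11)–(2,0): crosses AB
  edge (2,0)–(8,1): clear
  edge (8,1)–(10,2): clear
  edge (10,2)–(9,10): clear
  edge (9,10)–(0,11): crosses AB
  → BLOCKED
Obstacle 2 [(13,19) (24,16) (24,24) (15,23)]:
  edge (13,19)–(24,16): clear
  edge (24,16)–(24,24): clear
  edge (24,24)–(15,23): clear
  edge (15,23)–(13,19): clear
  midpoint (15/2,13) outside
  → clear
Obstacle 3 [(13,2) (15,0) (24,0) (24,10) (15,10)]:
  edge (13,2)–(15,0): clear
  edge (15,0)–(24,0): clear
  edge (24,0)–(24,10): clear
  edge (24,10)–(15,10): clear
  edge (15,10)–(13,2): clear
  midpoint (15/2,13) outside
  → clear
Obstacle 4 [(0,13) (9,14) (8,21) (5,22) (1,21)]:
  edge (0,13)–(9,14): crosses AB
  edge (9,14)–(8,21): crosses AB
  edge (8,21)–(5,22): clear
  edge (5,22)–(1,21): clear
  edge (1,21)–(0,13): clear
  → BLOCKED

BLOCKED by obstacle 1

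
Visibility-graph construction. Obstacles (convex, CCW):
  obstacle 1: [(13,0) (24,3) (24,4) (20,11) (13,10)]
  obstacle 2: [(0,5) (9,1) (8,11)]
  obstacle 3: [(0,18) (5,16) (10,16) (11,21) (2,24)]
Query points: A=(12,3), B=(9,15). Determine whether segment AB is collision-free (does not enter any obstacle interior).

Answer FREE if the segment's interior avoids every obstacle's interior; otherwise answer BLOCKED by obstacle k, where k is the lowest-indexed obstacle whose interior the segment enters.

Obstacle 1 [(13,0) (24,3) (24,4) (20,11) (13,10)]:
  edge (13,0)–(24,3): clear
  edge (24,3)–(24,4): clear
  edge (24,4)–(20,11): clear
  edge (20,11)–(13,10): clear
  edge (13,10)–(13,0): clear
  midpoint (21/2,9) outside
  → clear
Obstacle 2 [(0,5) (9,1) (8,11)]:
  edge (0,5)–(9,1): clear
  edge (9,1)–(8,11): clear
  edge (8,11)–(0,5): clear
  midpoint (21/2,9) outside
  → clear
Obstacle 3 [(0,18) (5,16) (10,16) (11,21) (2,24)]:
  edge (0,18)–(5,16): clear
  edge (5,16)–(10,16): clear
  edge (10,16)–(11,21): clear
  edge (11,21)–(2,24): clear
  edge (2,24)–(0,18): clear
  midpoint (21/2,9) outside
  → clear

FREE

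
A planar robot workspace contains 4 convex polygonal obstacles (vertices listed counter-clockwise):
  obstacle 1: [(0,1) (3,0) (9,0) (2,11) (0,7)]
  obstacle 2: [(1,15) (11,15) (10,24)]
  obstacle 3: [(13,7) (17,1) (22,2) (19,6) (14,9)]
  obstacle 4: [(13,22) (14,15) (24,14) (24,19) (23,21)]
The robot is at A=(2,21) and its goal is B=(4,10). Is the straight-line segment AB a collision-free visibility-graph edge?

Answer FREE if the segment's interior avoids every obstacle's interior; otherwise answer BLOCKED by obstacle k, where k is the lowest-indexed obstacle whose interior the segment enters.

BLOCKED by obstacle 2

Obstacle 1 [(0,1) (3,0) (9,0) (2,11) (0,7)]:
  edge (0,1)–(3,0): clear
  edge (3,0)–(9,0): clear
  edge (9,0)–(2,11): clear
  edge (2,11)–(0,7): clear
  edge (0,7)–(0,1): clear
  midpoint (3,31/2) outside
  → clear
Obstacle 2 [(1,15) (11,15) (10,24)]:
  edge (1,15)–(11,15): crosses AB
  edge (11,15)–(10,24): clear
  edge (10,24)–(1,15): crosses AB
  → BLOCKED
Obstacle 3 [(13,7) (17,1) (22,2) (19,6) (14,9)]:
  edge (13,7)–(17,1): clear
  edge (17,1)–(22,2): clear
  edge (22,2)–(19,6): clear
  edge (19,6)–(14,9): clear
  edge (14,9)–(13,7): clear
  midpoint (3,31/2) outside
  → clear
Obstacle 4 [(13,22) (14,15) (24,14) (24,19) (23,21)]:
  edge (13,22)–(14,15): clear
  edge (14,15)–(24,14): clear
  edge (24,14)–(24,19): clear
  edge (24,19)–(23,21): clear
  edge (23,21)–(13,22): clear
  midpoint (3,31/2) outside
  → clear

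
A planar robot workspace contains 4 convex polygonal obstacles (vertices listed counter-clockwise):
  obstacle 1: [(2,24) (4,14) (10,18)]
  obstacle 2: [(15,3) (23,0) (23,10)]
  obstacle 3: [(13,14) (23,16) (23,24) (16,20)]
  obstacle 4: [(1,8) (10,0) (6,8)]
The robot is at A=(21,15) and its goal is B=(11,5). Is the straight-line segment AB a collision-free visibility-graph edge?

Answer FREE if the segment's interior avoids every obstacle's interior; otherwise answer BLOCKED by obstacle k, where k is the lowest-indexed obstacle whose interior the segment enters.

FREE

Obstacle 1 [(2,24) (4,14) (10,18)]:
  edge (2,24)–(4,14): clear
  edge (4,14)–(10,18): clear
  edge (10,18)–(2,24): clear
  midpoint (16,10) outside
  → clear
Obstacle 2 [(15,3) (23,0) (23,10)]:
  edge (15,3)–(23,0): clear
  edge (23,0)–(23,10): clear
  edge (23,10)–(15,3): clear
  midpoint (16,10) outside
  → clear
Obstacle 3 [(13,14) (23,16) (23,24) (16,20)]:
  edge (13,14)–(23,16): clear
  edge (23,16)–(23,24): clear
  edge (23,24)–(16,20): clear
  edge (16,20)–(13,14): clear
  midpoint (16,10) outside
  → clear
Obstacle 4 [(1,8) (10,0) (6,8)]:
  edge (1,8)–(10,0): clear
  edge (10,0)–(6,8): clear
  edge (6,8)–(1,8): clear
  midpoint (16,10) outside
  → clear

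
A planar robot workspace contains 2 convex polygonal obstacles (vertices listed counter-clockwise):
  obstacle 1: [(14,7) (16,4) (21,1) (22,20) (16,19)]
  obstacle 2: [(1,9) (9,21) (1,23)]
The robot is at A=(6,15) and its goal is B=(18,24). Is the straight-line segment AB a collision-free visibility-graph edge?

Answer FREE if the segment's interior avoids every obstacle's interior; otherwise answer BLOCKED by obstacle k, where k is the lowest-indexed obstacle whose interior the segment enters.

Obstacle 1 [(14,7) (16,4) (21,1) (22,20) (16,19)]:
  edge (14,7)–(16,4): clear
  edge (16,4)–(21,1): clear
  edge (21,1)–(22,20): clear
  edge (22,20)–(16,19): clear
  edge (16,19)–(14,7): clear
  midpoint (12,39/2) outside
  → clear
Obstacle 2 [(1,9) (9,21) (1,23)]:
  edge (1,9)–(9,21): clear
  edge (9,21)–(1,23): clear
  edge (1,23)–(1,9): clear
  midpoint (12,39/2) outside
  → clear

FREE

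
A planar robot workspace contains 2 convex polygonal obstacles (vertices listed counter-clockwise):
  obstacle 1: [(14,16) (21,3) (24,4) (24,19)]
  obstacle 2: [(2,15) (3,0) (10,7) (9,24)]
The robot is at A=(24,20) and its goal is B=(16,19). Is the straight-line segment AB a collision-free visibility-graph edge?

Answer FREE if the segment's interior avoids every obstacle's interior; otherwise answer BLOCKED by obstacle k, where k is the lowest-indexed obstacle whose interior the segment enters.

FREE

Obstacle 1 [(14,16) (21,3) (24,4) (24,19)]:
  edge (14,16)–(21,3): clear
  edge (21,3)–(24,4): clear
  edge (24,4)–(24,19): clear
  edge (24,19)–(14,16): clear
  midpoint (20,39/2) outside
  → clear
Obstacle 2 [(2,15) (3,0) (10,7) (9,24)]:
  edge (2,15)–(3,0): clear
  edge (3,0)–(10,7): clear
  edge (10,7)–(9,24): clear
  edge (9,24)–(2,15): clear
  midpoint (20,39/2) outside
  → clear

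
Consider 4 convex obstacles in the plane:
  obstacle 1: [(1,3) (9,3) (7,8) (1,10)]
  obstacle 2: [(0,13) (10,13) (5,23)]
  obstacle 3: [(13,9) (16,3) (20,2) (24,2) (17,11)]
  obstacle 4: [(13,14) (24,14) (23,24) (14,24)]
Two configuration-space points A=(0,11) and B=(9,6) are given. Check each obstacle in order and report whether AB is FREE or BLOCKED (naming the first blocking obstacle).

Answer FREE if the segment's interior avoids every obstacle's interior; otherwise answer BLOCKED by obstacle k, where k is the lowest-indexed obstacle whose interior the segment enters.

Obstacle 1 [(1,3) (9,3) (7,8) (1,10)]:
  edge (1,3)–(9,3): clear
  edge (9,3)–(7,8): crosses AB
  edge (7,8)–(1,10): crosses AB
  edge (1,10)–(1,3): clear
  → BLOCKED
Obstacle 2 [(0,13) (10,13) (5,23)]:
  edge (0,13)–(10,13): clear
  edge (10,13)–(5,23): clear
  edge (5,23)–(0,13): clear
  midpoint (9/2,17/2) outside
  → clear
Obstacle 3 [(13,9) (16,3) (20,2) (24,2) (17,11)]:
  edge (13,9)–(16,3): clear
  edge (16,3)–(20,2): clear
  edge (20,2)–(24,2): clear
  edge (24,2)–(17,11): clear
  edge (17,11)–(13,9): clear
  midpoint (9/2,17/2) outside
  → clear
Obstacle 4 [(13,14) (24,14) (23,24) (14,24)]:
  edge (13,14)–(24,14): clear
  edge (24,14)–(23,24): clear
  edge (23,24)–(14,24): clear
  edge (14,24)–(13,14): clear
  midpoint (9/2,17/2) outside
  → clear

BLOCKED by obstacle 1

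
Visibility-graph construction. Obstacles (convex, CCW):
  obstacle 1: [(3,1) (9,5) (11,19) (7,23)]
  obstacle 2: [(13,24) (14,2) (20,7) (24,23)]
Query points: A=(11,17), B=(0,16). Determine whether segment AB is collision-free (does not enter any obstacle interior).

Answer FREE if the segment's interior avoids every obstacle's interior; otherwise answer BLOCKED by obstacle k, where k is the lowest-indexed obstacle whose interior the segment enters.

Obstacle 1 [(3,1) (9,5) (11,19) (7,23)]:
  edge (3,1)–(9,5): clear
  edge (9,5)–(11,19): crosses AB
  edge (11,19)–(7,23): clear
  edge (7,23)–(3,1): crosses AB
  → BLOCKED
Obstacle 2 [(13,24) (14,2) (20,7) (24,23)]:
  edge (13,24)–(14,2): clear
  edge (14,2)–(20,7): clear
  edge (20,7)–(24,23): clear
  edge (24,23)–(13,24): clear
  midpoint (11/2,33/2) outside
  → clear

BLOCKED by obstacle 1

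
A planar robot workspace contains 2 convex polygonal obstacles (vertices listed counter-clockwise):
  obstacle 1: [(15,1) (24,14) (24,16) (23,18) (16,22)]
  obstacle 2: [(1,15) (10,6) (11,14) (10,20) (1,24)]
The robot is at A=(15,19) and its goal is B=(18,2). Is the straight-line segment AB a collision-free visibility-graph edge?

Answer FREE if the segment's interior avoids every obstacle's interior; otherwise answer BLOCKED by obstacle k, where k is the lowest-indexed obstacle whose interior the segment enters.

BLOCKED by obstacle 1

Obstacle 1 [(15,1) (24,14) (24,16) (23,18) (16,22)]:
  edge (15,1)–(24,14): crosses AB
  edge (24,14)–(24,16): clear
  edge (24,16)–(23,18): clear
  edge (23,18)–(16,22): clear
  edge (16,22)–(15,1): crosses AB
  → BLOCKED
Obstacle 2 [(1,15) (10,6) (11,14) (10,20) (1,24)]:
  edge (1,15)–(10,6): clear
  edge (10,6)–(11,14): clear
  edge (11,14)–(10,20): clear
  edge (10,20)–(1,24): clear
  edge (1,24)–(1,15): clear
  midpoint (33/2,21/2) outside
  → clear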